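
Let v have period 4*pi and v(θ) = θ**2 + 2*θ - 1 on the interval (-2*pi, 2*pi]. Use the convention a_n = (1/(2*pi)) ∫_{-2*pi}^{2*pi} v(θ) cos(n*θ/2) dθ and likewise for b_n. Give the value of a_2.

a_2 = (1/(2*pi)) ∫_{-2*pi}^{2*pi} v(θ) cos(θ) dθ.
Integrating by parts twice (tabular method), an antiderivative of (θ**2 + 2*θ - 1) cos(θ) is θ**2*sin(θ) + 2*θ*sin(θ) + 2*θ*cos(θ) - 3*sin(θ) + 2*cos(θ); evaluating from -2*pi to 2*pi: ∫_{-2*pi}^{2*pi} (θ**2 + 2*θ - 1) cos(θ) dθ = (2 + 4*pi) - (2 - 4*pi) = 8*pi.
Hence a_2 = (1/(2*pi))·(8*pi) = 4.

4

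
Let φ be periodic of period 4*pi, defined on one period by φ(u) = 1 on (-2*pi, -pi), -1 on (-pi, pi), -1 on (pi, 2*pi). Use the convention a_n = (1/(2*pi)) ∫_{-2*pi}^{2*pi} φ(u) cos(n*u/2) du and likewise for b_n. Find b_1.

b_1 = (1/(2*pi)) ∫_{-2*pi}^{2*pi} φ(u) sin(u/2) du.
Split the integral at the breakpoints.
Directly, an antiderivative of (1) sin(u/2) is -2*cos(u/2); evaluating from -2*pi to -pi: ∫_{-2*pi}^{-pi} (1) sin(u/2) du = (0) - (2) = -2.
Directly, an antiderivative of (-1) sin(u/2) is 2*cos(u/2); evaluating from -pi to pi: ∫_{-pi}^{pi} (-1) sin(u/2) du = (0) - (0) = 0.
Directly, an antiderivative of (-1) sin(u/2) is 2*cos(u/2); evaluating from pi to 2*pi: ∫_{pi}^{2*pi} (-1) sin(u/2) du = (-2) - (0) = -2.
Summing the pieces and multiplying by (1/(2*pi)) gives b_1 = -2/pi.

-2/pi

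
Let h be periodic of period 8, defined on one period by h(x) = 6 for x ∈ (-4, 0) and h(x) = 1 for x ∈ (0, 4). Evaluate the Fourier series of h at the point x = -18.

x = -18 differs from x = -2 by -2 full period(s), and the series is 8-periodic.
h is continuous at x = -2 with value 6, so the series converges to 6 there.

6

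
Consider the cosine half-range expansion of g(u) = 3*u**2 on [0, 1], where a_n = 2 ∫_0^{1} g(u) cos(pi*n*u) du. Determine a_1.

-12/pi**2

a_1 = 2 ∫_0^{1} (3*u**2) cos(pi*u) du.
Integrating by parts twice (tabular method), an antiderivative of (3*u**2) cos(pi*u) is 3*u**2*sin(pi*u)/pi + 6*u*cos(pi*u)/pi**2 - 6*sin(pi*u)/pi**3; evaluating from 0 to 1: ∫_{0}^{1} (3*u**2) cos(pi*u) du = (-6/pi**2) - (0) = -6/pi**2.
Hence a_1 = 2·(-6/pi**2) = -12/pi**2.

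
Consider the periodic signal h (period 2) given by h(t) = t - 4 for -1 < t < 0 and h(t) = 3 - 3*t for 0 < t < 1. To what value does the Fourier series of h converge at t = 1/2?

3/2

h is continuous at t = 1/2 with value 3/2, so the series converges to 3/2 there.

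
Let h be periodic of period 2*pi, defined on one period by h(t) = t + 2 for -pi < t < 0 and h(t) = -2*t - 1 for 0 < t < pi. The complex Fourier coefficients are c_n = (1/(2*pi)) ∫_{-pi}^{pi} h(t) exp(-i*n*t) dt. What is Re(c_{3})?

1/(3*pi)

Since h is real-valued, Re(c_{3}) = (1/(2*pi)) ∫_{-pi}^{pi} h(t) cos(3*t) dt = a_{3}/2.
Split the integral at the breakpoints.
Integrating by parts (boundary term plus one more integral), an antiderivative of (t + 2) cos(3*t) is t*sin(3*t)/3 + 2*sin(3*t)/3 + cos(3*t)/9; evaluating from -pi to 0: ∫_{-pi}^{0} (t + 2) cos(3*t) dt = (1/9) - (-1/9) = 2/9.
Integrating by parts (boundary term plus one more integral), an antiderivative of (-2*t - 1) cos(3*t) is -2*t*sin(3*t)/3 - sin(3*t)/3 - 2*cos(3*t)/9; evaluating from 0 to pi: ∫_{0}^{pi} (-2*t - 1) cos(3*t) dt = (2/9) - (-2/9) = 4/9.
So ∫_{-pi}^{pi} h(t) cos(3*t) dt = 2/3.
Hence Re(c_{3}) = (1/(2*pi))·(2/3) = 1/(3*pi).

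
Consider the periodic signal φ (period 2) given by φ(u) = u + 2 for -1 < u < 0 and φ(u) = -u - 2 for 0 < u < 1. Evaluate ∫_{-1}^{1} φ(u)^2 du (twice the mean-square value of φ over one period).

∫_{-1}^{1} φ(u)^2 du = 26/3.

26/3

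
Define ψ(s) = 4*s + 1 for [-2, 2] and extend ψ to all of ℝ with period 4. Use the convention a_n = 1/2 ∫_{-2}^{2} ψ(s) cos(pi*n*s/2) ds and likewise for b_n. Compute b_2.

b_2 = 1/2 ∫_{-2}^{2} ψ(s) sin(pi*s) ds.
Integrating by parts (boundary term plus one more integral), an antiderivative of (4*s + 1) sin(pi*s) is -4*s*cos(pi*s)/pi + 4*sin(pi*s)/pi**2 - cos(pi*s)/pi; evaluating from -2 to 2: ∫_{-2}^{2} (4*s + 1) sin(pi*s) ds = (-9/pi) - (7/pi) = -16/pi.
Hence b_2 = (1/2)·(-16/pi) = -8/pi.

-8/pi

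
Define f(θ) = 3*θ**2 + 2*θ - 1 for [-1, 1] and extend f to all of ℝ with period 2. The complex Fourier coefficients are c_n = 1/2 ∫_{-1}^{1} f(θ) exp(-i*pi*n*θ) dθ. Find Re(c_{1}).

Since f is real-valued, Re(c_{1}) = 1/2 ∫_{-1}^{1} f(θ) cos(pi*θ) dθ = a_{1}/2.
Integrating by parts twice (tabular method), an antiderivative of (3*θ**2 + 2*θ - 1) cos(pi*θ) is 3*θ**2*sin(pi*θ)/pi + 2*θ*sin(pi*θ)/pi + 6*θ*cos(pi*θ)/pi**2 - sin(pi*θ)/pi - 6*sin(pi*θ)/pi**3 + 2*cos(pi*θ)/pi**2; evaluating from -1 to 1: ∫_{-1}^{1} (3*θ**2 + 2*θ - 1) cos(pi*θ) dθ = (-8/pi**2) - (4/pi**2) = -12/pi**2.
Hence Re(c_{1}) = (1/2)·(-12/pi**2) = -6/pi**2.

-6/pi**2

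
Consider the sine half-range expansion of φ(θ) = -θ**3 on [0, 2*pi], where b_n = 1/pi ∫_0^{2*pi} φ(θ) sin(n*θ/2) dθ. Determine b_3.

b_3 = 1/pi ∫_0^{2*pi} (-θ**3) sin(3*θ/2) dθ.
Integrating by parts three times (tabular method), an antiderivative of (-θ**3) sin(3*θ/2) is 2*θ**3*cos(3*θ/2)/3 - 4*θ**2*sin(3*θ/2)/3 - 16*θ*cos(3*θ/2)/9 + 32*sin(3*θ/2)/27; evaluating from 0 to 2*pi: ∫_{0}^{2*pi} (-θ**3) sin(3*θ/2) dθ = (16*pi*(2 - 3*pi**2)/9) - (0) = 16*pi*(2 - 3*pi**2)/9.
Hence b_3 = (1/pi)·(16*pi*(2 - 3*pi**2)/9) = 32/9 - 16*pi**2/3.

32/9 - 16*pi**2/3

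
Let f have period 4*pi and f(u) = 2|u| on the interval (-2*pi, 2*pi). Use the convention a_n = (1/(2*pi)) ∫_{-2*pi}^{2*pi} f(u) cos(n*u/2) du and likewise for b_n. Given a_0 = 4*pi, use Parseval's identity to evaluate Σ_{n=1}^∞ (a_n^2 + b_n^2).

Parseval: a_0^2/2 + Σ_{n≥1} (a_n^2+b_n^2) = (1/(2*pi)) ∫_{-2*pi}^{2*pi} f(u)^2 du = 32*pi**2/3.
Subtract a_0^2/2 = 8*pi**2: Σ (a_n^2+b_n^2) = 8*pi**2/3.

8*pi**2/3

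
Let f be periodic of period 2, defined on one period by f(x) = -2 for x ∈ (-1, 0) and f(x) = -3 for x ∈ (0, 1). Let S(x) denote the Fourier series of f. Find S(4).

-5/2

x = 4 differs from x = 0 by 2 full period(s), and the series is 2-periodic.
At x = 0 the one-sided limits are f(0^-) = -2 and f(0^+) = -3.
By Dirichlet's theorem the series converges to their average, [(-2) + (-3)]/2 = -5/2.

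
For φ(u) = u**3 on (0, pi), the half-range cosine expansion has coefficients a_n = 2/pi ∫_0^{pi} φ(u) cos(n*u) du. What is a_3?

a_3 = 2/pi ∫_0^{pi} (u**3) cos(3*u) du.
Integrating by parts three times (tabular method), an antiderivative of (u**3) cos(3*u) is u**3*sin(3*u)/3 + u**2*cos(3*u)/3 - 2*u*sin(3*u)/9 - 2*cos(3*u)/27; evaluating from 0 to pi: ∫_{0}^{pi} (u**3) cos(3*u) du = (2/27 - pi**2/3) - (-2/27) = 4/27 - pi**2/3.
Hence a_3 = (2/pi)·(4/27 - pi**2/3) = 2*(4 - 9*pi**2)/(27*pi).

2*(4 - 9*pi**2)/(27*pi)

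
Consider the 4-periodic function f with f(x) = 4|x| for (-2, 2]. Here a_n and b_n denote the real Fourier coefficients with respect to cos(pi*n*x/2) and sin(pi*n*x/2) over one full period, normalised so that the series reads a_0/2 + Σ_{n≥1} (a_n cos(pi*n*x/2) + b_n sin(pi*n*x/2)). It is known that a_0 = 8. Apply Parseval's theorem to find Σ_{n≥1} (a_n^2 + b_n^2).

32/3

Parseval: a_0^2/2 + Σ_{n≥1} (a_n^2+b_n^2) = 1/2 ∫_{-2}^{2} f(x)^2 dx = 128/3.
Subtract a_0^2/2 = 32: Σ (a_n^2+b_n^2) = 32/3.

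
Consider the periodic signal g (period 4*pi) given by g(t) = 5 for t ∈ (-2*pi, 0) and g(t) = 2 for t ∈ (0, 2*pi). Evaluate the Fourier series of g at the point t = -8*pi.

7/2

t = -8*pi differs from t = 0 by -2 full period(s), and the series is 4*pi-periodic.
At t = 0 the one-sided limits are g(0^-) = 5 and g(0^+) = 2.
By Dirichlet's theorem the series converges to their average, [(5) + (2)]/2 = 7/2.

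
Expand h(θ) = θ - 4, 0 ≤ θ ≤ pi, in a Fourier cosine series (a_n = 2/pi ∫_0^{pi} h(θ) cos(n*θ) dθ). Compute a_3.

-4/(9*pi)

a_3 = 2/pi ∫_0^{pi} (θ - 4) cos(3*θ) dθ.
Integrating by parts (boundary term plus one more integral), an antiderivative of (θ - 4) cos(3*θ) is θ*sin(3*θ)/3 - 4*sin(3*θ)/3 + cos(3*θ)/9; evaluating from 0 to pi: ∫_{0}^{pi} (θ - 4) cos(3*θ) dθ = (-1/9) - (1/9) = -2/9.
Hence a_3 = (2/pi)·(-2/9) = -4/(9*pi).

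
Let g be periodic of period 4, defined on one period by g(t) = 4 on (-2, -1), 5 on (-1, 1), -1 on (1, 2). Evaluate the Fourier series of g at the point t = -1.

9/2

At t = -1 the one-sided limits are g(-1^-) = 4 and g(-1^+) = 5.
By Dirichlet's theorem the series converges to their average, [(4) + (5)]/2 = 9/2.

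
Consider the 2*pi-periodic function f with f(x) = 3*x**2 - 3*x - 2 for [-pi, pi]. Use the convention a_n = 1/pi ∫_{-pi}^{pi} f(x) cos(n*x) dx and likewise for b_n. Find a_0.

a_0 = 1/pi ∫_{-pi}^{pi} f(x) dx = 1/pi · (2*pi*(-2 + pi**2)) = -4 + 2*pi**2.

-4 + 2*pi**2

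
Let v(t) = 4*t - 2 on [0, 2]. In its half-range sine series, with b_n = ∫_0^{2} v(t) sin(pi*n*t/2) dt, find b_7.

8/(7*pi)

b_7 = ∫_0^{2} (4*t - 2) sin(7*pi*t/2) dt.
Integrating by parts (boundary term plus one more integral), an antiderivative of (4*t - 2) sin(7*pi*t/2) is -8*t*cos(7*pi*t/2)/(7*pi) + 16*sin(7*pi*t/2)/(49*pi**2) + 4*cos(7*pi*t/2)/(7*pi); evaluating from 0 to 2: ∫_{0}^{2} (4*t - 2) sin(7*pi*t/2) dt = (12/(7*pi)) - (4/(7*pi)) = 8/(7*pi).
Hence b_7 = 8/(7*pi).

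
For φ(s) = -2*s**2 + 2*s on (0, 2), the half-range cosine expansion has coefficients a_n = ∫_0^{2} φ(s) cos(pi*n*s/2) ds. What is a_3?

a_3 = ∫_0^{2} (-2*s**2 + 2*s) cos(3*pi*s/2) ds.
Integrating by parts twice (tabular method), an antiderivative of (-2*s**2 + 2*s) cos(3*pi*s/2) is -4*s**2*sin(3*pi*s/2)/(3*pi) + 4*s*sin(3*pi*s/2)/(3*pi) - 16*s*cos(3*pi*s/2)/(9*pi**2) + 32*sin(3*pi*s/2)/(27*pi**3) + 8*cos(3*pi*s/2)/(9*pi**2); evaluating from 0 to 2: ∫_{0}^{2} (-2*s**2 + 2*s) cos(3*pi*s/2) ds = (8/(3*pi**2)) - (8/(9*pi**2)) = 16/(9*pi**2).
Hence a_3 = 16/(9*pi**2).

16/(9*pi**2)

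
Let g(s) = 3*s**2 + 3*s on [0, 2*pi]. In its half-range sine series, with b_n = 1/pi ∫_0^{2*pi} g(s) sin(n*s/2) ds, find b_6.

-4*pi - 2

b_6 = 1/pi ∫_0^{2*pi} (3*s**2 + 3*s) sin(3*s) ds.
Integrating by parts twice (tabular method), an antiderivative of (3*s**2 + 3*s) sin(3*s) is -s**2*cos(3*s) + 2*s*sin(3*s)/3 - s*cos(3*s) + sin(3*s)/3 + 2*cos(3*s)/9; evaluating from 0 to 2*pi: ∫_{0}^{2*pi} (3*s**2 + 3*s) sin(3*s) ds = (-4*pi**2 - 2*pi + 2/9) - (2/9) = -2*pi*(1 + 2*pi).
Hence b_6 = (1/pi)·(-2*pi*(1 + 2*pi)) = -4*pi - 2.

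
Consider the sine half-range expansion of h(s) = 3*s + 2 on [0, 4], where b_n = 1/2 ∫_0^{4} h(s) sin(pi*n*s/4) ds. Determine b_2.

-12/pi

b_2 = 1/2 ∫_0^{4} (3*s + 2) sin(pi*s/2) ds.
Integrating by parts (boundary term plus one more integral), an antiderivative of (3*s + 2) sin(pi*s/2) is -6*s*cos(pi*s/2)/pi + 12*sin(pi*s/2)/pi**2 - 4*cos(pi*s/2)/pi; evaluating from 0 to 4: ∫_{0}^{4} (3*s + 2) sin(pi*s/2) ds = (-28/pi) - (-4/pi) = -24/pi.
Hence b_2 = (1/2)·(-24/pi) = -12/pi.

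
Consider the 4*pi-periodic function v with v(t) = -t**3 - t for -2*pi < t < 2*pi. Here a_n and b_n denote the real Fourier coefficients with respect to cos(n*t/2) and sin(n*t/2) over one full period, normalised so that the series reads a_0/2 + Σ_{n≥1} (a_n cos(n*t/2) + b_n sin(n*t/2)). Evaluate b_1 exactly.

92 - 16*pi**2

b_1 = (1/(2*pi)) ∫_{-2*pi}^{2*pi} v(t) sin(t/2) dt.
v is odd and sin(t/2) is odd, so the integrand is even and b_1 = 1/pi ∫_0^{2*pi} v(t) sin(t/2) dt.
Integrating by parts three times (tabular method), an antiderivative of (-t**3 - t) sin(t/2) is 2*t**3*cos(t/2) - 12*t**2*sin(t/2) - 46*t*cos(t/2) + 92*sin(t/2); evaluating from 0 to 2*pi: ∫_{0}^{2*pi} (-t**3 - t) sin(t/2) dt = (-16*pi**3 + 92*pi) - (0) = -16*pi**3 + 92*pi.
Hence b_1 = (1/pi)·(-16*pi**3 + 92*pi) = 92 - 16*pi**2.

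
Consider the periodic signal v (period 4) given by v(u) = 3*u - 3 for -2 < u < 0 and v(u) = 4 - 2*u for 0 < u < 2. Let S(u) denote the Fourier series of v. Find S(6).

-9/2

u = 6 differs from u = 2 by 1 full period(s), and the series is 4-periodic.
At u = 2 the one-sided limits are v(2^-) = 0 and v(2^+) = -9.
By Dirichlet's theorem the series converges to their average, [(0) + (-9)]/2 = -9/2.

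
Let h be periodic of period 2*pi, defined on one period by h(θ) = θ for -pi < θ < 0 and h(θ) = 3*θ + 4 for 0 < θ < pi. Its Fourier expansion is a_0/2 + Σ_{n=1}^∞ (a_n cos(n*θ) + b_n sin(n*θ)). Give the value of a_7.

-4/(49*pi)

a_7 = 1/pi ∫_{-pi}^{pi} h(θ) cos(7*θ) dθ.
Split the integral at the breakpoints.
Integrating by parts (boundary term plus one more integral), an antiderivative of (θ) cos(7*θ) is θ*sin(7*θ)/7 + cos(7*θ)/49; evaluating from -pi to 0: ∫_{-pi}^{0} (θ) cos(7*θ) dθ = (1/49) - (-1/49) = 2/49.
Integrating by parts (boundary term plus one more integral), an antiderivative of (3*θ + 4) cos(7*θ) is 3*θ*sin(7*θ)/7 + 4*sin(7*θ)/7 + 3*cos(7*θ)/49; evaluating from 0 to pi: ∫_{0}^{pi} (3*θ + 4) cos(7*θ) dθ = (-3/49) - (3/49) = -6/49.
Summing the pieces and multiplying by (1/pi) gives a_7 = -4/(49*pi).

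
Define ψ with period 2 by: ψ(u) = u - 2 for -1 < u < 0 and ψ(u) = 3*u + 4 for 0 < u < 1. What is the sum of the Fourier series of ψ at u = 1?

2

At u = 1 the one-sided limits are ψ(1^-) = 7 and ψ(1^+) = -3.
By Dirichlet's theorem the series converges to their average, [(7) + (-3)]/2 = 2.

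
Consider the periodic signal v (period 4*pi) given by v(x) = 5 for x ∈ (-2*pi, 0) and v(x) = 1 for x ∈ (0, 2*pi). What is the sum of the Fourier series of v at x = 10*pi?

3

x = 10*pi differs from x = 2*pi by 2 full period(s), and the series is 4*pi-periodic.
At x = 2*pi the one-sided limits are v(2*pi^-) = 1 and v(2*pi^+) = 5.
By Dirichlet's theorem the series converges to their average, [(1) + (5)]/2 = 3.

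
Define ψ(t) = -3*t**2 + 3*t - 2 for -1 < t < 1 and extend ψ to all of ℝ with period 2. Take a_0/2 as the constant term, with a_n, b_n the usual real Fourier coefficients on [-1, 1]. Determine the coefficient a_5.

12/(25*pi**2)

a_5 = ∫_{-1}^{1} ψ(t) cos(5*pi*t) dt.
Integrating by parts twice (tabular method), an antiderivative of (-3*t**2 + 3*t - 2) cos(5*pi*t) is -3*t**2*sin(5*pi*t)/(5*pi) + 3*t*sin(5*pi*t)/(5*pi) - 6*t*cos(5*pi*t)/(25*pi**2) - 2*sin(5*pi*t)/(5*pi) + 6*sin(5*pi*t)/(125*pi**3) + 3*cos(5*pi*t)/(25*pi**2); evaluating from -1 to 1: ∫_{-1}^{1} (-3*t**2 + 3*t - 2) cos(5*pi*t) dt = (3/(25*pi**2)) - (-9/(25*pi**2)) = 12/(25*pi**2).
Hence a_5 = 12/(25*pi**2).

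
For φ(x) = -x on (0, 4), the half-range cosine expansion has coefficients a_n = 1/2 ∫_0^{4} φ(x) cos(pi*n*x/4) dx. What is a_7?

a_7 = 1/2 ∫_0^{4} (-x) cos(7*pi*x/4) dx.
Integrating by parts (boundary term plus one more integral), an antiderivative of (-x) cos(7*pi*x/4) is -4*x*sin(7*pi*x/4)/(7*pi) - 16*cos(7*pi*x/4)/(49*pi**2); evaluating from 0 to 4: ∫_{0}^{4} (-x) cos(7*pi*x/4) dx = (16/(49*pi**2)) - (-16/(49*pi**2)) = 32/(49*pi**2).
Hence a_7 = (1/2)·(32/(49*pi**2)) = 16/(49*pi**2).

16/(49*pi**2)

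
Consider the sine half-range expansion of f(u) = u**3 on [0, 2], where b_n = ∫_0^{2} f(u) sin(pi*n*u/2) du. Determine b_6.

b_6 = ∫_0^{2} (u**3) sin(3*pi*u) du.
Integrating by parts three times (tabular method), an antiderivative of (u**3) sin(3*pi*u) is -u**3*cos(3*pi*u)/(3*pi) + u**2*sin(3*pi*u)/(3*pi**2) + 2*u*cos(3*pi*u)/(9*pi**3) - 2*sin(3*pi*u)/(27*pi**4); evaluating from 0 to 2: ∫_{0}^{2} (u**3) sin(3*pi*u) du = (4*(1 - 6*pi**2)/(9*pi**3)) - (0) = 4*(1 - 6*pi**2)/(9*pi**3).
Hence b_6 = 4*(1 - 6*pi**2)/(9*pi**3).

4*(1 - 6*pi**2)/(9*pi**3)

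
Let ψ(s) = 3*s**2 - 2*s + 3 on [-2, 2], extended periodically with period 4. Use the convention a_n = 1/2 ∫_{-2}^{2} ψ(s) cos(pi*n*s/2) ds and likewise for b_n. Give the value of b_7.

b_7 = 1/2 ∫_{-2}^{2} ψ(s) sin(7*pi*s/2) ds.
Integrating by parts twice (tabular method), an antiderivative of (3*s**2 - 2*s + 3) sin(7*pi*s/2) is -6*s**2*cos(7*pi*s/2)/(7*pi) + 24*s*sin(7*pi*s/2)/(49*pi**2) + 4*s*cos(7*pi*s/2)/(7*pi) - 8*sin(7*pi*s/2)/(49*pi**2) - 6*cos(7*pi*s/2)/(7*pi) + 48*cos(7*pi*s/2)/(343*pi**3); evaluating from -2 to 2: ∫_{-2}^{2} (3*s**2 - 2*s + 3) sin(7*pi*s/2) ds = (2*(-24 + 539*pi**2)/(343*pi**3)) - (2*(-24 + 931*pi**2)/(343*pi**3)) = -16/(7*pi).
Hence b_7 = (1/2)·(-16/(7*pi)) = -8/(7*pi).

-8/(7*pi)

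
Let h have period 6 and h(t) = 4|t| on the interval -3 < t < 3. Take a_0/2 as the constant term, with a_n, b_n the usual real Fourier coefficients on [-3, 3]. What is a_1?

-48/pi**2

a_1 = 1/3 ∫_{-3}^{3} h(t) cos(pi*t/3) dt.
h is even and cos(pi*t/3) is even, so the integrand is even and a_1 = 2/3 ∫_0^{3} h(t) cos(pi*t/3) dt.
Integrating by parts (boundary term plus one more integral), an antiderivative of (4*t) cos(pi*t/3) is 12*t*sin(pi*t/3)/pi + 36*cos(pi*t/3)/pi**2; evaluating from 0 to 3: ∫_{0}^{3} (4*t) cos(pi*t/3) dt = (-36/pi**2) - (36/pi**2) = -72/pi**2.
Hence a_1 = (2/3)·(-72/pi**2) = -48/pi**2.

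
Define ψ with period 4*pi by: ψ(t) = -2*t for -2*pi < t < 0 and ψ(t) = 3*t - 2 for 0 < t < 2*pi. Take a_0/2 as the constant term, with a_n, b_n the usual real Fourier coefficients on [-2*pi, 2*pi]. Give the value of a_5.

-4/(5*pi)

a_5 = (1/(2*pi)) ∫_{-2*pi}^{2*pi} ψ(t) cos(5*t/2) dt.
Split the integral at the breakpoints.
Integrating by parts (boundary term plus one more integral), an antiderivative of (-2*t) cos(5*t/2) is -4*t*sin(5*t/2)/5 - 8*cos(5*t/2)/25; evaluating from -2*pi to 0: ∫_{-2*pi}^{0} (-2*t) cos(5*t/2) dt = (-8/25) - (8/25) = -16/25.
Integrating by parts (boundary term plus one more integral), an antiderivative of (3*t - 2) cos(5*t/2) is 6*t*sin(5*t/2)/5 - 4*sin(5*t/2)/5 + 12*cos(5*t/2)/25; evaluating from 0 to 2*pi: ∫_{0}^{2*pi} (3*t - 2) cos(5*t/2) dt = (-12/25) - (12/25) = -24/25.
Summing the pieces and multiplying by (1/(2*pi)) gives a_5 = -4/(5*pi).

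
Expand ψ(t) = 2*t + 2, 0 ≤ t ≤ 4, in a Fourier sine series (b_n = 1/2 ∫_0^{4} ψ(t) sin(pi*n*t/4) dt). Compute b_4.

b_4 = 1/2 ∫_0^{4} (2*t + 2) sin(pi*t) dt.
Integrating by parts (boundary term plus one more integral), an antiderivative of (2*t + 2) sin(pi*t) is -2*t*cos(pi*t)/pi + 2*sin(pi*t)/pi**2 - 2*cos(pi*t)/pi; evaluating from 0 to 4: ∫_{0}^{4} (2*t + 2) sin(pi*t) dt = (-10/pi) - (-2/pi) = -8/pi.
Hence b_4 = (1/2)·(-8/pi) = -4/pi.

-4/pi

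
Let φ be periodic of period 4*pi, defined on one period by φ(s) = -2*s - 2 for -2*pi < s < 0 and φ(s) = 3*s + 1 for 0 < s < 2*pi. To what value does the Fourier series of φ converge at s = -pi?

φ is continuous at s = -pi with value -2 + 2*pi, so the series converges to -2 + 2*pi there.

-2 + 2*pi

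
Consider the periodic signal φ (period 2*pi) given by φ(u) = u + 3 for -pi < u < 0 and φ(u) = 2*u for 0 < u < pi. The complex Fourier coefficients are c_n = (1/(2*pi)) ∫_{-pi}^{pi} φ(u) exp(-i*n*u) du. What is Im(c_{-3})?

(-2 + pi)/(2*pi)

Since φ is real-valued, Im(c_{-3}) = -(1/(2*pi)) ∫_{-pi}^{pi} φ(u) sin(-3*u) du = b_{3}/2.
Split the integral at the breakpoints.
Integrating by parts (boundary term plus one more integral), an antiderivative of (u + 3) sin(-3*u) is u*cos(3*u)/3 - sin(3*u)/9 + cos(3*u); evaluating from -pi to 0: ∫_{-pi}^{0} (u + 3) sin(-3*u) du = (1) - (-1 + pi/3) = 2 - pi/3.
Integrating by parts (boundary term plus one more integral), an antiderivative of (2*u) sin(-3*u) is 2*u*cos(3*u)/3 - 2*sin(3*u)/9; evaluating from 0 to pi: ∫_{0}^{pi} (2*u) sin(-3*u) du = (-2*pi/3) - (0) = -2*pi/3.
So ∫_{-pi}^{pi} φ(u) sin(-3*u) du = 2 - pi.
Hence Im(c_{-3}) = (-1/(2*pi))·(2 - pi) = (-2 + pi)/(2*pi).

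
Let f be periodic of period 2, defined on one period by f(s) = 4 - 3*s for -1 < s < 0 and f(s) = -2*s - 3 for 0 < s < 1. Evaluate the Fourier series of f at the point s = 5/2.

-4

s = 5/2 differs from s = 1/2 by 1 full period(s), and the series is 2-periodic.
f is continuous at s = 1/2 with value -4, so the series converges to -4 there.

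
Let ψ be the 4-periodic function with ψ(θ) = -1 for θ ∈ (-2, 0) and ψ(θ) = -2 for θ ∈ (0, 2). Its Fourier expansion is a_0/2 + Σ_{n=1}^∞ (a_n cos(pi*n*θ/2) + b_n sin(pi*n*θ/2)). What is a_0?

a_0 = 1/2 ∫_{-2}^{2} ψ(θ) dθ = 1/2 · (-6) = -3.

-3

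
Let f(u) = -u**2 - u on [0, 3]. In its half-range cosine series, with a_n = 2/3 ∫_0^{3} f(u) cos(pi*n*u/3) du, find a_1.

48/pi**2

a_1 = 2/3 ∫_0^{3} (-u**2 - u) cos(pi*u/3) du.
Integrating by parts twice (tabular method), an antiderivative of (-u**2 - u) cos(pi*u/3) is -3*u**2*sin(pi*u/3)/pi - 3*u*sin(pi*u/3)/pi - 18*u*cos(pi*u/3)/pi**2 + 54*sin(pi*u/3)/pi**3 - 9*cos(pi*u/3)/pi**2; evaluating from 0 to 3: ∫_{0}^{3} (-u**2 - u) cos(pi*u/3) du = (63/pi**2) - (-9/pi**2) = 72/pi**2.
Hence a_1 = (2/3)·(72/pi**2) = 48/pi**2.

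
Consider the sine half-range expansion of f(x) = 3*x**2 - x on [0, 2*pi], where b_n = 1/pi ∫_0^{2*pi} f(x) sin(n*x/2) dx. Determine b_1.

b_1 = 1/pi ∫_0^{2*pi} (3*x**2 - x) sin(x/2) dx.
Integrating by parts twice (tabular method), an antiderivative of (3*x**2 - x) sin(x/2) is -6*x**2*cos(x/2) + 24*x*sin(x/2) + 2*x*cos(x/2) - 4*sin(x/2) + 48*cos(x/2); evaluating from 0 to 2*pi: ∫_{0}^{2*pi} (3*x**2 - x) sin(x/2) dx = (-48 - 4*pi + 24*pi**2) - (48) = -96 - 4*pi + 24*pi**2.
Hence b_1 = (1/pi)·(-96 - 4*pi + 24*pi**2) = -96/pi - 4 + 24*pi.

-96/pi - 4 + 24*pi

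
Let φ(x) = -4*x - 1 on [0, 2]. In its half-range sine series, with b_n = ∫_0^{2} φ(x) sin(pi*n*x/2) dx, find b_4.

4/pi

b_4 = ∫_0^{2} (-4*x - 1) sin(2*pi*x) dx.
Integrating by parts (boundary term plus one more integral), an antiderivative of (-4*x - 1) sin(2*pi*x) is 2*x*cos(2*pi*x)/pi - sin(2*pi*x)/pi**2 + cos(2*pi*x)/(2*pi); evaluating from 0 to 2: ∫_{0}^{2} (-4*x - 1) sin(2*pi*x) dx = (9/(2*pi)) - (1/(2*pi)) = 4/pi.
Hence b_4 = 4/pi.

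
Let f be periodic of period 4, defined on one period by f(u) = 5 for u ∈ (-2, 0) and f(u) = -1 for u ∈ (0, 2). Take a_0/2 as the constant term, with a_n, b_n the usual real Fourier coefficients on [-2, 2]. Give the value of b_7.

-12/(7*pi)

b_7 = 1/2 ∫_{-2}^{2} f(u) sin(7*pi*u/2) du.
Split the integral at the breakpoints.
Directly, an antiderivative of (5) sin(7*pi*u/2) is -10*cos(7*pi*u/2)/(7*pi); evaluating from -2 to 0: ∫_{-2}^{0} (5) sin(7*pi*u/2) du = (-10/(7*pi)) - (10/(7*pi)) = -20/(7*pi).
Directly, an antiderivative of (-1) sin(7*pi*u/2) is 2*cos(7*pi*u/2)/(7*pi); evaluating from 0 to 2: ∫_{0}^{2} (-1) sin(7*pi*u/2) du = (-2/(7*pi)) - (2/(7*pi)) = -4/(7*pi).
Summing the pieces and multiplying by (1/2) gives b_7 = -12/(7*pi).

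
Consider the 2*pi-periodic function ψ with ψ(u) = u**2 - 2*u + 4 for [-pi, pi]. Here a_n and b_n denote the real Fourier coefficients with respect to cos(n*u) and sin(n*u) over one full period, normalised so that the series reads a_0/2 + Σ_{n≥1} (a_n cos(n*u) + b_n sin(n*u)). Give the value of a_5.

-4/25

a_5 = 1/pi ∫_{-pi}^{pi} ψ(u) cos(5*u) du.
Integrating by parts twice (tabular method), an antiderivative of (u**2 - 2*u + 4) cos(5*u) is u**2*sin(5*u)/5 - 2*u*sin(5*u)/5 + 2*u*cos(5*u)/25 + 98*sin(5*u)/125 - 2*cos(5*u)/25; evaluating from -pi to pi: ∫_{-pi}^{pi} (u**2 - 2*u + 4) cos(5*u) du = (2/25 - 2*pi/25) - (2/25 + 2*pi/25) = -4*pi/25.
Hence a_5 = (1/pi)·(-4*pi/25) = -4/25.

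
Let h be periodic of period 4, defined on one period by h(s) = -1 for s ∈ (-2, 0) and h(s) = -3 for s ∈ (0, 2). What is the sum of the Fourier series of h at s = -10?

s = -10 differs from s = -2 by -2 full period(s), and the series is 4-periodic.
At s = -2 the one-sided limits are h(-2^-) = -3 and h(-2^+) = -1.
By Dirichlet's theorem the series converges to their average, [(-3) + (-1)]/2 = -2.

-2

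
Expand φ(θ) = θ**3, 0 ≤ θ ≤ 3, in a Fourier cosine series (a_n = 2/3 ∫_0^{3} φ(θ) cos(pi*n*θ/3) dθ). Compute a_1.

a_1 = 2/3 ∫_0^{3} (θ**3) cos(pi*θ/3) dθ.
Integrating by parts three times (tabular method), an antiderivative of (θ**3) cos(pi*θ/3) is 3*θ**3*sin(pi*θ/3)/pi + 27*θ**2*cos(pi*θ/3)/pi**2 - 162*θ*sin(pi*θ/3)/pi**3 - 486*cos(pi*θ/3)/pi**4; evaluating from 0 to 3: ∫_{0}^{3} (θ**3) cos(pi*θ/3) dθ = (243*(2 - pi**2)/pi**4) - (-486/pi**4) = 243*(4 - pi**2)/pi**4.
Hence a_1 = (2/3)·(243*(4 - pi**2)/pi**4) = 162*(4 - pi**2)/pi**4.

162*(4 - pi**2)/pi**4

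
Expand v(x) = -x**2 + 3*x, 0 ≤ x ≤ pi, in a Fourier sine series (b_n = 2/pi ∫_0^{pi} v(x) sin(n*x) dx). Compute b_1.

-2*pi + 8/pi + 6

b_1 = 2/pi ∫_0^{pi} (-x**2 + 3*x) sin(x) dx.
Integrating by parts twice (tabular method), an antiderivative of (-x**2 + 3*x) sin(x) is x**2*cos(x) - 2*x*sin(x) - 3*x*cos(x) + 3*sin(x) - 2*cos(x); evaluating from 0 to pi: ∫_{0}^{pi} (-x**2 + 3*x) sin(x) dx = (-pi**2 + 2 + 3*pi) - (-2) = -pi**2 + 4 + 3*pi.
Hence b_1 = (2/pi)·(-pi**2 + 4 + 3*pi) = -2*pi + 8/pi + 6.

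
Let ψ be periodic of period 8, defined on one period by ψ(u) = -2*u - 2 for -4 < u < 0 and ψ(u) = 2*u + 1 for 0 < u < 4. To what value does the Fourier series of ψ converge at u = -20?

u = -20 differs from u = -4 by -2 full period(s), and the series is 8-periodic.
At u = -4 the one-sided limits are ψ(-4^-) = 9 and ψ(-4^+) = 6.
By Dirichlet's theorem the series converges to their average, [(9) + (6)]/2 = 15/2.

15/2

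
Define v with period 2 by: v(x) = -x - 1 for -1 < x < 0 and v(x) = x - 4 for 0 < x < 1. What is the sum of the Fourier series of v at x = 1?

x = 1 differs from x = -1 by 1 full period(s), and the series is 2-periodic.
At x = -1 the one-sided limits are v(-1^-) = -3 and v(-1^+) = 0.
By Dirichlet's theorem the series converges to their average, [(-3) + (0)]/2 = -3/2.

-3/2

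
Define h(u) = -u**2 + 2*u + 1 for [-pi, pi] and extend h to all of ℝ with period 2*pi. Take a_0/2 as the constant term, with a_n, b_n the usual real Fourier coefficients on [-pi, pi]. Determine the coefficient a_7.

a_7 = 1/pi ∫_{-pi}^{pi} h(u) cos(7*u) du.
Integrating by parts twice (tabular method), an antiderivative of (-u**2 + 2*u + 1) cos(7*u) is -u**2*sin(7*u)/7 + 2*u*sin(7*u)/7 - 2*u*cos(7*u)/49 + 51*sin(7*u)/343 + 2*cos(7*u)/49; evaluating from -pi to pi: ∫_{-pi}^{pi} (-u**2 + 2*u + 1) cos(7*u) du = (-2/49 + 2*pi/49) - (-2*pi/49 - 2/49) = 4*pi/49.
Hence a_7 = (1/pi)·(4*pi/49) = 4/49.

4/49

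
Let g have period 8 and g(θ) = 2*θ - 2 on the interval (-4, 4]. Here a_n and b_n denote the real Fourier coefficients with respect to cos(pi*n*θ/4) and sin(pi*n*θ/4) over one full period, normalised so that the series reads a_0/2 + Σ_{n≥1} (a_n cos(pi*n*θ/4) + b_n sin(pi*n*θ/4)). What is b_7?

b_7 = 1/4 ∫_{-4}^{4} g(θ) sin(7*pi*θ/4) dθ.
Integrating by parts (boundary term plus one more integral), an antiderivative of (2*θ - 2) sin(7*pi*θ/4) is -8*θ*cos(7*pi*θ/4)/(7*pi) + 32*sin(7*pi*θ/4)/(49*pi**2) + 8*cos(7*pi*θ/4)/(7*pi); evaluating from -4 to 4: ∫_{-4}^{4} (2*θ - 2) sin(7*pi*θ/4) dθ = (24/(7*pi)) - (-40/(7*pi)) = 64/(7*pi).
Hence b_7 = (1/4)·(64/(7*pi)) = 16/(7*pi).

16/(7*pi)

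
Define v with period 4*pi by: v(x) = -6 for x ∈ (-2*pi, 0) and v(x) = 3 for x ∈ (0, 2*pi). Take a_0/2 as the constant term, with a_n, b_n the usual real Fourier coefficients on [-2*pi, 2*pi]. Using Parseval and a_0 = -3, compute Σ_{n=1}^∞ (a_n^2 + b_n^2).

81/2

Parseval: a_0^2/2 + Σ_{n≥1} (a_n^2+b_n^2) = (1/(2*pi)) ∫_{-2*pi}^{2*pi} v(x)^2 dx = 45.
Subtract a_0^2/2 = 9/2: Σ (a_n^2+b_n^2) = 81/2.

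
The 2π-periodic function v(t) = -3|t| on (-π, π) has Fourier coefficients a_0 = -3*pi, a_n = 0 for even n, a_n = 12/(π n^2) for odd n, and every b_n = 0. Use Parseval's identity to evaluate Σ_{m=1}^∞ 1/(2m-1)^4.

Parseval: a_0^2/2 + Σ a_n^2 = (1/π) ∫_{-π}^{π} v(t)^2 dt = 6*pi**2.
Subtract a_0^2/2 = 9*pi**2/2: Σ a_n^2 = 3*pi**2/2.
Only odd n contribute, with a_n^2 = 144/(π^2 n^4), so Σ_{m≥1} 1/(2m-1)^4 = π^2·(3*pi**2/2)/144 = pi**4/96.

pi**4/96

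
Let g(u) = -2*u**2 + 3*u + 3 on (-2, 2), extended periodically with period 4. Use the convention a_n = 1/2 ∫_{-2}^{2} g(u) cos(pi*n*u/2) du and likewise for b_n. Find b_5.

12/(5*pi)

b_5 = 1/2 ∫_{-2}^{2} g(u) sin(5*pi*u/2) du.
Integrating by parts twice (tabular method), an antiderivative of (-2*u**2 + 3*u + 3) sin(5*pi*u/2) is 4*u**2*cos(5*pi*u/2)/(5*pi) - 16*u*sin(5*pi*u/2)/(25*pi**2) - 6*u*cos(5*pi*u/2)/(5*pi) + 12*sin(5*pi*u/2)/(25*pi**2) - 6*cos(5*pi*u/2)/(5*pi) - 32*cos(5*pi*u/2)/(125*pi**3); evaluating from -2 to 2: ∫_{-2}^{2} (-2*u**2 + 3*u + 3) sin(5*pi*u/2) du = (2*(16 + 25*pi**2)/(125*pi**3)) - (2*(16 - 275*pi**2)/(125*pi**3)) = 24/(5*pi).
Hence b_5 = (1/2)·(24/(5*pi)) = 12/(5*pi).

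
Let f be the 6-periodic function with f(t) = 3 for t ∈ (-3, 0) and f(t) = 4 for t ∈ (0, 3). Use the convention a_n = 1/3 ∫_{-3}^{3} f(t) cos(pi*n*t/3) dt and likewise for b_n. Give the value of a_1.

a_1 = 1/3 ∫_{-3}^{3} f(t) cos(pi*t/3) dt.
Split the integral at the breakpoints.
Directly, an antiderivative of (3) cos(pi*t/3) is 9*sin(pi*t/3)/pi; evaluating from -3 to 0: ∫_{-3}^{0} (3) cos(pi*t/3) dt = (0) - (0) = 0.
Directly, an antiderivative of (4) cos(pi*t/3) is 12*sin(pi*t/3)/pi; evaluating from 0 to 3: ∫_{0}^{3} (4) cos(pi*t/3) dt = (0) - (0) = 0.
Summing the pieces and multiplying by (1/3) gives a_1 = 0.

0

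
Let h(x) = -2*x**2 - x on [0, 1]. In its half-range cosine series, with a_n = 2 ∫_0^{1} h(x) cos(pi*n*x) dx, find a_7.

a_7 = 2 ∫_0^{1} (-2*x**2 - x) cos(7*pi*x) dx.
Integrating by parts twice (tabular method), an antiderivative of (-2*x**2 - x) cos(7*pi*x) is -2*x**2*sin(7*pi*x)/(7*pi) - x*sin(7*pi*x)/(7*pi) - 4*x*cos(7*pi*x)/(49*pi**2) + 4*sin(7*pi*x)/(343*pi**3) - cos(7*pi*x)/(49*pi**2); evaluating from 0 to 1: ∫_{0}^{1} (-2*x**2 - x) cos(7*pi*x) dx = (5/(49*pi**2)) - (-1/(49*pi**2)) = 6/(49*pi**2).
Hence a_7 = 2·(6/(49*pi**2)) = 12/(49*pi**2).

12/(49*pi**2)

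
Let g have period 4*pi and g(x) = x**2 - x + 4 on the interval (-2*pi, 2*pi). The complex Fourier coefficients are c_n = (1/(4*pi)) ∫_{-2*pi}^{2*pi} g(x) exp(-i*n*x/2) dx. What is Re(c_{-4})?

1/2

Since g is real-valued, Re(c_{-4}) = (1/(4*pi)) ∫_{-2*pi}^{2*pi} g(x) cos(-2*x) dx = a_{4}/2.
Integrating by parts twice (tabular method), an antiderivative of (x**2 - x + 4) cos(-2*x) is x**2*sin(2*x)/2 - x*sin(2*x)/2 + x*cos(2*x)/2 + 7*sin(2*x)/4 - cos(2*x)/4; evaluating from -2*pi to 2*pi: ∫_{-2*pi}^{2*pi} (x**2 - x + 4) cos(-2*x) dx = (-1/4 + pi) - (-pi - 1/4) = 2*pi.
Hence Re(c_{-4}) = (1/(4*pi))·(2*pi) = 1/2.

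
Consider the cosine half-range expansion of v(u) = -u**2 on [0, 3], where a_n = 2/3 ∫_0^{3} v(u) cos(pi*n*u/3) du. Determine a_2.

-9/pi**2

a_2 = 2/3 ∫_0^{3} (-u**2) cos(2*pi*u/3) du.
Integrating by parts twice (tabular method), an antiderivative of (-u**2) cos(2*pi*u/3) is -3*u**2*sin(2*pi*u/3)/(2*pi) - 9*u*cos(2*pi*u/3)/(2*pi**2) + 27*sin(2*pi*u/3)/(4*pi**3); evaluating from 0 to 3: ∫_{0}^{3} (-u**2) cos(2*pi*u/3) du = (-27/(2*pi**2)) - (0) = -27/(2*pi**2).
Hence a_2 = (2/3)·(-27/(2*pi**2)) = -9/pi**2.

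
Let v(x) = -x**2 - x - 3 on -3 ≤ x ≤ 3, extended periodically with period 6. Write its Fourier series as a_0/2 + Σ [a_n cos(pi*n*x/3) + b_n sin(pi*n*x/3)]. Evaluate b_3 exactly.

-2/pi

b_3 = 1/3 ∫_{-3}^{3} v(x) sin(pi*x) dx.
Integrating by parts twice (tabular method), an antiderivative of (-x**2 - x - 3) sin(pi*x) is x**2*cos(pi*x)/pi - 2*x*sin(pi*x)/pi**2 + x*cos(pi*x)/pi - sin(pi*x)/pi**2 - 2*cos(pi*x)/pi**3 + 3*cos(pi*x)/pi; evaluating from -3 to 3: ∫_{-3}^{3} (-x**2 - x - 3) sin(pi*x) dx = (-15/pi + 2/pi**3) - (-9/pi + 2/pi**3) = -6/pi.
Hence b_3 = (1/3)·(-6/pi) = -2/pi.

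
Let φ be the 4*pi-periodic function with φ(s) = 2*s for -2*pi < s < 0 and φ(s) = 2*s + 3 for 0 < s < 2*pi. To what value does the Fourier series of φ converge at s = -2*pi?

At s = -2*pi the one-sided limits are φ(-2*pi^-) = 3 + 4*pi and φ(-2*pi^+) = -4*pi.
By Dirichlet's theorem the series converges to their average, [(3 + 4*pi) + (-4*pi)]/2 = 3/2.

3/2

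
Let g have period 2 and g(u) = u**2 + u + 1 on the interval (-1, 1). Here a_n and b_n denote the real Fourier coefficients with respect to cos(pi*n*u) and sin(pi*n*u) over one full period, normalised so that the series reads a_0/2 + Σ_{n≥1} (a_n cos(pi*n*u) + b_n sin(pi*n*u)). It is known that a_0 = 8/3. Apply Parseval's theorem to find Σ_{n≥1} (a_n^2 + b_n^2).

38/45

Parseval: a_0^2/2 + Σ_{n≥1} (a_n^2+b_n^2) = ∫_{-1}^{1} g(u)^2 du = 22/5.
Subtract a_0^2/2 = 32/9: Σ (a_n^2+b_n^2) = 38/45.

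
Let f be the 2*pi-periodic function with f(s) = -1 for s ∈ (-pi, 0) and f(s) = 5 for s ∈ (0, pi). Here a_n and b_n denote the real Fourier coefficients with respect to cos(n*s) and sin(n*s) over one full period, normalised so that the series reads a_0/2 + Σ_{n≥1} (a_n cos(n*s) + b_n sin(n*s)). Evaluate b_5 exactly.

b_5 = 1/pi ∫_{-pi}^{pi} f(s) sin(5*s) ds.
Split the integral at the breakpoints.
Directly, an antiderivative of (-1) sin(5*s) is cos(5*s)/5; evaluating from -pi to 0: ∫_{-pi}^{0} (-1) sin(5*s) ds = (1/5) - (-1/5) = 2/5.
Directly, an antiderivative of (5) sin(5*s) is -cos(5*s); evaluating from 0 to pi: ∫_{0}^{pi} (5) sin(5*s) ds = (1) - (-1) = 2.
Summing the pieces and multiplying by (1/pi) gives b_5 = 12/(5*pi).

12/(5*pi)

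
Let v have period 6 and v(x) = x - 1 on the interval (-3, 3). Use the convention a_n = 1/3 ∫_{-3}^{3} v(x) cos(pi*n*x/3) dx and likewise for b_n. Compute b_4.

-3/(2*pi)

b_4 = 1/3 ∫_{-3}^{3} v(x) sin(4*pi*x/3) dx.
Integrating by parts (boundary term plus one more integral), an antiderivative of (x - 1) sin(4*pi*x/3) is -3*x*cos(4*pi*x/3)/(4*pi) + 9*sin(4*pi*x/3)/(16*pi**2) + 3*cos(4*pi*x/3)/(4*pi); evaluating from -3 to 3: ∫_{-3}^{3} (x - 1) sin(4*pi*x/3) dx = (-3/(2*pi)) - (3/pi) = -9/(2*pi).
Hence b_4 = (1/3)·(-9/(2*pi)) = -3/(2*pi).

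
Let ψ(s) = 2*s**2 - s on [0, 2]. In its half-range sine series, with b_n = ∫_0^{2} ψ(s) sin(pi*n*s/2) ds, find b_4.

-3/pi

b_4 = ∫_0^{2} (2*s**2 - s) sin(2*pi*s) ds.
Integrating by parts twice (tabular method), an antiderivative of (2*s**2 - s) sin(2*pi*s) is -s**2*cos(2*pi*s)/pi + s*sin(2*pi*s)/pi**2 + s*cos(2*pi*s)/(2*pi) - sin(2*pi*s)/(4*pi**2) + cos(2*pi*s)/(2*pi**3); evaluating from 0 to 2: ∫_{0}^{2} (2*s**2 - s) sin(2*pi*s) ds = (-3/pi + 1/(2*pi**3)) - (1/(2*pi**3)) = -3/pi.
Hence b_4 = -3/pi.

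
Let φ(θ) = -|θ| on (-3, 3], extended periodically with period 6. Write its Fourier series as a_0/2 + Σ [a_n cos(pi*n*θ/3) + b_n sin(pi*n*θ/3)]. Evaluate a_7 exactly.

a_7 = 1/3 ∫_{-3}^{3} φ(θ) cos(7*pi*θ/3) dθ.
φ is even and cos(7*pi*θ/3) is even, so the integrand is even and a_7 = 2/3 ∫_0^{3} φ(θ) cos(7*pi*θ/3) dθ.
Integrating by parts (boundary term plus one more integral), an antiderivative of (-θ) cos(7*pi*θ/3) is -3*θ*sin(7*pi*θ/3)/(7*pi) - 9*cos(7*pi*θ/3)/(49*pi**2); evaluating from 0 to 3: ∫_{0}^{3} (-θ) cos(7*pi*θ/3) dθ = (9/(49*pi**2)) - (-9/(49*pi**2)) = 18/(49*pi**2).
Hence a_7 = (2/3)·(18/(49*pi**2)) = 12/(49*pi**2).

12/(49*pi**2)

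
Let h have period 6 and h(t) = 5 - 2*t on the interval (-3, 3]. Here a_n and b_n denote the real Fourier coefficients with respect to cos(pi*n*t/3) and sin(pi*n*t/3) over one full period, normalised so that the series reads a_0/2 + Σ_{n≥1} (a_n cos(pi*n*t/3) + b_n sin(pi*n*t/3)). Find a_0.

10

a_0 = 1/3 ∫_{-3}^{3} h(t) dt = 1/3 · (30) = 10.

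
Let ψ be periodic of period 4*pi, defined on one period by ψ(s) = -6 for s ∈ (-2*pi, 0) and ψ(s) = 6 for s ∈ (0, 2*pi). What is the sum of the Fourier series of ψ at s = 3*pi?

s = 3*pi differs from s = -pi by 1 full period(s), and the series is 4*pi-periodic.
ψ is continuous at s = -pi with value -6, so the series converges to -6 there.

-6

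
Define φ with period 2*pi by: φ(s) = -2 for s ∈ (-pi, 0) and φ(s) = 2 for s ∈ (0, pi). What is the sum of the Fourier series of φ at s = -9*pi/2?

-2

s = -9*pi/2 differs from s = -pi/2 by -2 full period(s), and the series is 2*pi-periodic.
φ is continuous at s = -pi/2 with value -2, so the series converges to -2 there.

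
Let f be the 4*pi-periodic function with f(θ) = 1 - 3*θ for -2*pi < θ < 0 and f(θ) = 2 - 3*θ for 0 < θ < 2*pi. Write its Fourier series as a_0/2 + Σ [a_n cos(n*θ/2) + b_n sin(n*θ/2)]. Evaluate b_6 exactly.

2

b_6 = (1/(2*pi)) ∫_{-2*pi}^{2*pi} f(θ) sin(3*θ) dθ.
Split the integral at the breakpoints.
Integrating by parts (boundary term plus one more integral), an antiderivative of (1 - 3*θ) sin(3*θ) is θ*cos(3*θ) - sin(3*θ)/3 - cos(3*θ)/3; evaluating from -2*pi to 0: ∫_{-2*pi}^{0} (1 - 3*θ) sin(3*θ) dθ = (-1/3) - (-2*pi - 1/3) = 2*pi.
Integrating by parts (boundary term plus one more integral), an antiderivative of (2 - 3*θ) sin(3*θ) is θ*cos(3*θ) - sin(3*θ)/3 - 2*cos(3*θ)/3; evaluating from 0 to 2*pi: ∫_{0}^{2*pi} (2 - 3*θ) sin(3*θ) dθ = (-2/3 + 2*pi) - (-2/3) = 2*pi.
Summing the pieces and multiplying by (1/(2*pi)) gives b_6 = 2.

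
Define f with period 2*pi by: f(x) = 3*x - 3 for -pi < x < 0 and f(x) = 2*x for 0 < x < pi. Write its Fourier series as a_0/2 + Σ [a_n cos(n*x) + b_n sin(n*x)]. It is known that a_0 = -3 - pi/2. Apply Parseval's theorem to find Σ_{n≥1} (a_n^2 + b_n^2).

Parseval: a_0^2/2 + Σ_{n≥1} (a_n^2+b_n^2) = 1/pi ∫_{-pi}^{pi} f(x)^2 dx = 9 + 9*pi + 13*pi**2/3.
Subtract a_0^2/2 = (pi + 6)**2/8: Σ (a_n^2+b_n^2) = 9/2 + 15*pi/2 + 101*pi**2/24.

9/2 + 15*pi/2 + 101*pi**2/24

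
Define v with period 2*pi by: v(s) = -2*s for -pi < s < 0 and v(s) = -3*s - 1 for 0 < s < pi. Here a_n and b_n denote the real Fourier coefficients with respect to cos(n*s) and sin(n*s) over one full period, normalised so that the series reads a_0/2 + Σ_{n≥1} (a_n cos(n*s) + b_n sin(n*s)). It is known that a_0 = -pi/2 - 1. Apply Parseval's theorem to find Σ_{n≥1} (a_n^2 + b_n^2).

1/2 + 5*pi/2 + 101*pi**2/24

Parseval: a_0^2/2 + Σ_{n≥1} (a_n^2+b_n^2) = 1/pi ∫_{-pi}^{pi} v(s)^2 ds = 1 + 3*pi + 13*pi**2/3.
Subtract a_0^2/2 = (2 + pi)**2/8: Σ (a_n^2+b_n^2) = 1/2 + 5*pi/2 + 101*pi**2/24.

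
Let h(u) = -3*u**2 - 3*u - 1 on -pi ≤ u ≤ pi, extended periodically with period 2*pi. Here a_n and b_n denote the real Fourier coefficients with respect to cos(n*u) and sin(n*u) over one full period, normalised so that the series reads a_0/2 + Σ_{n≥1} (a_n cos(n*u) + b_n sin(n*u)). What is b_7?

-6/7

b_7 = 1/pi ∫_{-pi}^{pi} h(u) sin(7*u) du.
Integrating by parts twice (tabular method), an antiderivative of (-3*u**2 - 3*u - 1) sin(7*u) is 3*u**2*cos(7*u)/7 - 6*u*sin(7*u)/49 + 3*u*cos(7*u)/7 - 3*sin(7*u)/49 + 43*cos(7*u)/343; evaluating from -pi to pi: ∫_{-pi}^{pi} (-3*u**2 - 3*u - 1) sin(7*u) du = (-3*pi**2/7 - 3*pi/7 - 43/343) - (-3*pi**2/7 - 43/343 + 3*pi/7) = -6*pi/7.
Hence b_7 = (1/pi)·(-6*pi/7) = -6/7.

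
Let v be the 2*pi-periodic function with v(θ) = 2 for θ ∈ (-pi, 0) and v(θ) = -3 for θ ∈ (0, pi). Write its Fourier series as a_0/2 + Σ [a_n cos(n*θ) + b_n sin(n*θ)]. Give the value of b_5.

b_5 = 1/pi ∫_{-pi}^{pi} v(θ) sin(5*θ) dθ.
Split the integral at the breakpoints.
Directly, an antiderivative of (2) sin(5*θ) is -2*cos(5*θ)/5; evaluating from -pi to 0: ∫_{-pi}^{0} (2) sin(5*θ) dθ = (-2/5) - (2/5) = -4/5.
Directly, an antiderivative of (-3) sin(5*θ) is 3*cos(5*θ)/5; evaluating from 0 to pi: ∫_{0}^{pi} (-3) sin(5*θ) dθ = (-3/5) - (3/5) = -6/5.
Summing the pieces and multiplying by (1/pi) gives b_5 = -2/pi.

-2/pi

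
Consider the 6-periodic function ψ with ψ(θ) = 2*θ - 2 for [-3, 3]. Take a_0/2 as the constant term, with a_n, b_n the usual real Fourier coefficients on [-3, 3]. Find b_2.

-6/pi

b_2 = 1/3 ∫_{-3}^{3} ψ(θ) sin(2*pi*θ/3) dθ.
Integrating by parts (boundary term plus one more integral), an antiderivative of (2*θ - 2) sin(2*pi*θ/3) is -3*θ*cos(2*pi*θ/3)/pi + 9*sin(2*pi*θ/3)/(2*pi**2) + 3*cos(2*pi*θ/3)/pi; evaluating from -3 to 3: ∫_{-3}^{3} (2*θ - 2) sin(2*pi*θ/3) dθ = (-6/pi) - (12/pi) = -18/pi.
Hence b_2 = (1/3)·(-18/pi) = -6/pi.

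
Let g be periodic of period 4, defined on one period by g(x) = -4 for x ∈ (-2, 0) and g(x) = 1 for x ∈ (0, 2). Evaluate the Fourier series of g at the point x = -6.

-3/2

x = -6 differs from x = -2 by -1 full period(s), and the series is 4-periodic.
At x = -2 the one-sided limits are g(-2^-) = 1 and g(-2^+) = -4.
By Dirichlet's theorem the series converges to their average, [(1) + (-4)]/2 = -3/2.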